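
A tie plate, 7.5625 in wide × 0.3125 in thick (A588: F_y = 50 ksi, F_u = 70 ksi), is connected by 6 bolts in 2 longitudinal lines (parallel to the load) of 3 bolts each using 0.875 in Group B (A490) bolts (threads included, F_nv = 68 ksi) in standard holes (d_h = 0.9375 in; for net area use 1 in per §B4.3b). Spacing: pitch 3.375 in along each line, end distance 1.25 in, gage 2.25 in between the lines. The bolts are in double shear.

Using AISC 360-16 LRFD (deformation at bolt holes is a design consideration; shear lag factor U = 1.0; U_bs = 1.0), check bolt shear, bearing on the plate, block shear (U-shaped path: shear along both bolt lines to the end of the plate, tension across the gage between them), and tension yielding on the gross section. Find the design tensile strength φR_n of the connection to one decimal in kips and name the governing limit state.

Bolt shear: A_b = π(0.875)²/4 = 0.60132 in². φR_n = 0.75 × 68 × 0.60132 × 6 × 2 = 368.0 kips.
Bearing (0.3125 in plate, F_u = 70 ksi): end bolts L_c = 1.25 − 0.9375/2 = 0.78125, R_n = min(1.2×0.78125×0.3125×70, 2.4×0.875×0.3125×70) = 20.508 kips/bolt; interior L_c = 3.375 − 0.9375 = 2.4375, R_n = 45.938 kips/bolt. φR_n = 0.75 × (2×20.508 + 4×45.938) = 168.6 kips.
Block shear: shear path 2×[1.25+2×3.375] = 2×8 in, A_gv = 5, A_nv = 2×(8 − 2.5×1)×0.3125 = 3.4375 in²; tension across gage: (2.25 − 1×1)×0.3125 = 0.39063 in². R_n = min(0.6×70×3.4375, 0.6×50×5) + 1.0×70×0.39063 = min(144.38, 150) + 27.344 = 171.72 kips. φR_n = 0.75 × 171.72 = 128.8 kips.
Tension yield (gross): A_g = 7.5625×0.3125 = 2.3633 in². φR_n = 0.90 × 50 × 2.3633 = 106.3 kips.
Governing: min(368.0, 168.6, 128.8, 106.3) = 106.3 kips → gross-section yield.

106.3 kips (gross-section yield governs)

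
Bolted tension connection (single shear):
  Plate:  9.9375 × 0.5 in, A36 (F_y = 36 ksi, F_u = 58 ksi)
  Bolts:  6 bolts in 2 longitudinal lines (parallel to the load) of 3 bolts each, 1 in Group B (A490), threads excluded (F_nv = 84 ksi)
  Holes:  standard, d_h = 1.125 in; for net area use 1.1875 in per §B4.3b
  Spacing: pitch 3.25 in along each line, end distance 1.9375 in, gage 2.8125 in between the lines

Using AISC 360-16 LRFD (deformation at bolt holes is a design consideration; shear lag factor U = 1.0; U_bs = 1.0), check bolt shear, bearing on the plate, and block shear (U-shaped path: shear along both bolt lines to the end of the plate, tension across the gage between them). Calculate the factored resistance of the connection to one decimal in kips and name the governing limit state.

Bolt shear: A_b = π(1)²/4 = 0.7854 in². φR_n = 0.75 × 84 × 0.7854 × 6 × 1 = 296.9 kips.
Bearing (0.5 in plate, F_u = 58 ksi): end bolts L_c = 1.9375 − 1.125/2 = 1.375, R_n = min(1.2×1.375×0.5×58, 2.4×1×0.5×58) = 47.85 kips/bolt; interior L_c = 3.25 − 1.125 = 2.125, R_n = 69.6 kips/bolt. φR_n = 0.75 × (2×47.85 + 4×69.6) = 280.6 kips.
Block shear: shear path 2×[1.9375+2×3.25] = 2×8.4375 in, A_gv = 8.4375, A_nv = 2×(8.4375 − 2.5×1.1875)×0.5 = 5.4688 in²; tension across gage: (2.8125 − 1×1.1875)×0.5 = 0.8125 in². R_n = min(0.6×58×5.4688, 0.6×36×8.4375) + 1.0×58×0.8125 = min(190.31, 182.25) + 47.125 = 229.38 kips. φR_n = 0.75 × 229.38 = 172.0 kips.
Governing: min(296.9, 280.6, 172.0) = 172.0 kips → block shear.

172.0 kips (block shear governs)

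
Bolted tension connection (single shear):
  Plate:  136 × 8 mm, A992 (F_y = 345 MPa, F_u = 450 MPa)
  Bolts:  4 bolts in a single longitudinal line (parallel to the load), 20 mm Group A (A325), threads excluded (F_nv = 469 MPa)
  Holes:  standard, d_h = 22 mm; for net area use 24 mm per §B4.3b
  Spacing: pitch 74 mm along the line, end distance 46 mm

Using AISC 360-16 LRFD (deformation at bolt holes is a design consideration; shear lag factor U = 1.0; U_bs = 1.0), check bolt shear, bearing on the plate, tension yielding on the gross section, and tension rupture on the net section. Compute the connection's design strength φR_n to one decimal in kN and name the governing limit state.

302.4 kN (net-section rupture governs)

Bolt shear: A_b = π(20)²/4 = 314.16 mm². φR_n = 0.75 × 469 × 314.16 × 4 × 1 = 442.0 kN.
Bearing (8 mm plate, F_u = 450 MPa): end bolts L_c = 46 − 22/2 = 35, R_n = min(1.2×35×8×450, 2.4×20×8×450) = 151.2 kN/bolt; interior L_c = 74 − 22 = 52, R_n = 172.8 kN/bolt. φR_n = 0.75 × (1×151.2 + 3×172.8) = 502.2 kN.
Tension yield (gross): A_g = 136×8 = 1088 mm². φR_n = 0.90 × 345 × 1088 = 337.8 kN.
Tension rupture (net): A_n = (136 − 1×24)×8 = 896 mm² (U = 1.0, A_e = A_n). φR_n = 0.75 × 450 × 896 = 302.4 kN.
Governing: min(442.0, 502.2, 337.8, 302.4) = 302.4 kN → net-section rupture.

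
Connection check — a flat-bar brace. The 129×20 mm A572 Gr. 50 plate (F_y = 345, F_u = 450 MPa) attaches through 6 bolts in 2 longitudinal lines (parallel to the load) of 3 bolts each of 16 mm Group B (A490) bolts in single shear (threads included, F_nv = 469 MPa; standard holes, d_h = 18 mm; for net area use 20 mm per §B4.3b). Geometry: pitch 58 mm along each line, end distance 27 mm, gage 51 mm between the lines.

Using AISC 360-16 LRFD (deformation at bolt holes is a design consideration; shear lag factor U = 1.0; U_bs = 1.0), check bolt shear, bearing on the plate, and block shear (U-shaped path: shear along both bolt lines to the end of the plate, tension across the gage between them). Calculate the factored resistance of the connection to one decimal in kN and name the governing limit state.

Bolt shear: A_b = π(16)²/4 = 201.06 mm². φR_n = 0.75 × 469 × 201.06 × 6 × 1 = 424.3 kN.
Bearing (20 mm plate, F_u = 450 MPa): end bolts L_c = 27 − 18/2 = 18, R_n = min(1.2×18×20×450, 2.4×16×20×450) = 194.4 kN/bolt; interior L_c = 58 − 18 = 40, R_n = 345.6 kN/bolt. φR_n = 0.75 × (2×194.4 + 4×345.6) = 1328.4 kN.
Block shear: shear path 2×[27+2×58] = 2×143 mm, A_gv = 5720, A_nv = 2×(143 − 2.5×20)×20 = 3720 mm²; tension across gage: (51 − 1×20)×20 = 620 mm². R_n = min(0.6×450×3720, 0.6×345×5720) + 1.0×450×620 = min(1004.4, 1184) + 279 = 1283.4 kN. φR_n = 0.75 × 1283.4 = 962.6 kN.
Governing: min(424.3, 1328.4, 962.6) = 424.3 kN → bolt shear.

424.3 kN (bolt shear governs)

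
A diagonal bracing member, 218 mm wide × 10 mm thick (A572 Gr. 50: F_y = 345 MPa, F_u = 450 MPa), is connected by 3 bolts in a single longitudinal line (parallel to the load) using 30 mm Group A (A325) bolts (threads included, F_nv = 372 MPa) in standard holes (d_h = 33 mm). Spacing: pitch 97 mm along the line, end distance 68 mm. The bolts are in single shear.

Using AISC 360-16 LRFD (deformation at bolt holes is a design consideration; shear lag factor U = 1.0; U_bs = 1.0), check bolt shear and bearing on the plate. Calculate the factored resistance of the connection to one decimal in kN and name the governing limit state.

591.6 kN (bolt shear governs)

Bolt shear: A_b = π(30)²/4 = 706.86 mm². φR_n = 0.75 × 372 × 706.86 × 3 × 1 = 591.6 kN.
Bearing (10 mm plate, F_u = 450 MPa): end bolts L_c = 68 − 33/2 = 51.5, R_n = min(1.2×51.5×10×450, 2.4×30×10×450) = 278.1 kN/bolt; interior L_c = 97 − 33 = 64, R_n = 324 kN/bolt. φR_n = 0.75 × (1×278.1 + 2×324) = 694.6 kN.
Governing: min(591.6, 694.6) = 591.6 kN → bolt shear.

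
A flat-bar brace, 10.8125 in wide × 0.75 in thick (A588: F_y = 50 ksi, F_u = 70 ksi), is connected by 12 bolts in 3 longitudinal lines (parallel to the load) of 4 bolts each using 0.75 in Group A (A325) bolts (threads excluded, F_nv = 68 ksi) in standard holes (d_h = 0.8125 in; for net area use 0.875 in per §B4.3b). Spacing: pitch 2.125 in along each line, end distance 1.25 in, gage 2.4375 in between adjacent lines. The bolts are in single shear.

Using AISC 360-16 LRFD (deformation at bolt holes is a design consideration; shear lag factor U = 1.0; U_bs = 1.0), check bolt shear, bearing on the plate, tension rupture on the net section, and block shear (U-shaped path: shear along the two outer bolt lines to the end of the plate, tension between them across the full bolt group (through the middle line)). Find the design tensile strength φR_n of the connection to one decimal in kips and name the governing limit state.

Bolt shear: A_b = π(0.75)²/4 = 0.44179 in². φR_n = 0.75 × 68 × 0.44179 × 12 × 1 = 270.4 kips.
Bearing (0.75 in plate, F_u = 70 ksi): end bolts L_c = 1.25 − 0.8125/2 = 0.84375, R_n = min(1.2×0.84375×0.75×70, 2.4×0.75×0.75×70) = 53.156 kips/bolt; interior L_c = 2.125 − 0.8125 = 1.3125, R_n = 82.688 kips/bolt. φR_n = 0.75 × (3×53.156 + 9×82.688) = 677.7 kips.
Tension rupture (net): A_n = (10.8125 − 3×0.875)×0.75 = 6.1406 in² (U = 1.0, A_e = A_n). φR_n = 0.75 × 70 × 6.1406 = 322.4 kips.
Block shear: shear path 2×[1.25+3×2.125] = 2×7.625 in, A_gv = 11.438, A_nv = 2×(7.625 − 3.5×0.875)×0.75 = 6.8438 in²; tension across gage: (4.875 − 2×0.875)×0.75 = 2.3438 in². R_n = min(0.6×70×6.8438, 0.6×50×11.438) + 1.0×70×2.3438 = min(287.44, 343.14) + 164.07 = 451.51 kips. φR_n = 0.75 × 451.51 = 338.6 kips.
Governing: min(270.4, 677.7, 322.4, 338.6) = 270.4 kips → bolt shear.

270.4 kips (bolt shear governs)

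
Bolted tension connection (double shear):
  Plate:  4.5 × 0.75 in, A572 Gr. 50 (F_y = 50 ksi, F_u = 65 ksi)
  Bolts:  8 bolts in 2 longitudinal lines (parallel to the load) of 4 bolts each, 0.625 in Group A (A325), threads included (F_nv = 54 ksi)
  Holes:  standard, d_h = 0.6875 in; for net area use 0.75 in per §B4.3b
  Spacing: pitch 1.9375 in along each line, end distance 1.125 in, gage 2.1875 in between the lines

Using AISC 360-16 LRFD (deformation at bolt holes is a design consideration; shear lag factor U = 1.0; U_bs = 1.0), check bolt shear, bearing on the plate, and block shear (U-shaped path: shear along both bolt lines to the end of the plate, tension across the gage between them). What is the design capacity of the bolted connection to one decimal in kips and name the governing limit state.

Bolt shear: A_b = π(0.625)²/4 = 0.3068 in². φR_n = 0.75 × 54 × 0.3068 × 8 × 2 = 198.8 kips.
Bearing (0.75 in plate, F_u = 65 ksi): end bolts L_c = 1.125 − 0.6875/2 = 0.78125, R_n = min(1.2×0.78125×0.75×65, 2.4×0.625×0.75×65) = 45.703 kips/bolt; interior L_c = 1.9375 − 0.6875 = 1.25, R_n = 73.125 kips/bolt. φR_n = 0.75 × (2×45.703 + 6×73.125) = 397.6 kips.
Block shear: shear path 2×[1.125+3×1.9375] = 2×6.9375 in, A_gv = 10.406, A_nv = 2×(6.9375 − 3.5×0.75)×0.75 = 6.4688 in²; tension across gage: (2.1875 − 1×0.75)×0.75 = 1.0781 in². R_n = min(0.6×65×6.4688, 0.6×50×10.406) + 1.0×65×1.0781 = min(252.28, 312.18) + 70.077 = 322.36 kips. φR_n = 0.75 × 322.36 = 241.8 kips.
Governing: min(198.8, 397.6, 241.8) = 198.8 kips → bolt shear.

198.8 kips (bolt shear governs)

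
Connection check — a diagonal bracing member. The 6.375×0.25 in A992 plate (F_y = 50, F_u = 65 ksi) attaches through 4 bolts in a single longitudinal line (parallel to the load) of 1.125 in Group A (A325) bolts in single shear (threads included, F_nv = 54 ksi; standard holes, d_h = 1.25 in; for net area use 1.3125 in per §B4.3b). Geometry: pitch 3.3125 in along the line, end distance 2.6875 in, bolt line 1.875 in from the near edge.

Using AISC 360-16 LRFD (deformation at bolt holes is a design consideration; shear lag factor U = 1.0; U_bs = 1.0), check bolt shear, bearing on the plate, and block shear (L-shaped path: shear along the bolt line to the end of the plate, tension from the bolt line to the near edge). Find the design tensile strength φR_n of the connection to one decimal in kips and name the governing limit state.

Bolt shear: A_b = π(1.125)²/4 = 0.99402 in². φR_n = 0.75 × 54 × 0.99402 × 4 × 1 = 161.0 kips.
Bearing (0.25 in plate, F_u = 65 ksi): end bolts L_c = 2.6875 − 1.25/2 = 2.0625, R_n = min(1.2×2.0625×0.25×65, 2.4×1.125×0.25×65) = 40.219 kips/bolt; interior L_c = 3.3125 − 1.25 = 2.0625, R_n = 40.219 kips/bolt. φR_n = 0.75 × (1×40.219 + 3×40.219) = 120.7 kips.
Block shear: shear path 1×[2.6875+3×3.3125] = 1×12.625 in, A_gv = 3.1563, A_nv = 1×(12.625 − 3.5×1.3125)×0.25 = 2.0078 in²; tension to near edge: (1.875 − 0.5×1.3125)×0.25 = 0.30469 in². R_n = min(0.6×65×2.0078, 0.6×50×3.1563) + 1.0×65×0.30469 = min(78.304, 94.689) + 19.805 = 98.109 kips. φR_n = 0.75 × 98.109 = 73.6 kips.
Governing: min(161.0, 120.7, 73.6) = 73.6 kips → block shear.

73.6 kips (block shear governs)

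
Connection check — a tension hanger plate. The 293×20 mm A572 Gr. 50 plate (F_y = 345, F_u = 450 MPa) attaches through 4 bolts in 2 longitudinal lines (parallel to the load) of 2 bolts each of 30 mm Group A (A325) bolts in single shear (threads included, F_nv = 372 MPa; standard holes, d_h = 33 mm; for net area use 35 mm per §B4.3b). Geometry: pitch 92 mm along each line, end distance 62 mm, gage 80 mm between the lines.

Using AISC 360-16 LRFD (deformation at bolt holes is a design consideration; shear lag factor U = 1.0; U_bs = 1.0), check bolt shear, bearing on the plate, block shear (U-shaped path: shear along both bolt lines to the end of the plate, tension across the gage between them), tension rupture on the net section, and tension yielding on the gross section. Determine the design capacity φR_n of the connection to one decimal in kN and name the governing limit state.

788.9 kN (bolt shear governs)

Bolt shear: A_b = π(30)²/4 = 706.86 mm². φR_n = 0.75 × 372 × 706.86 × 4 × 1 = 788.9 kN.
Bearing (20 mm plate, F_u = 450 MPa): end bolts L_c = 62 − 33/2 = 45.5, R_n = min(1.2×45.5×20×450, 2.4×30×20×450) = 491.4 kN/bolt; interior L_c = 92 − 33 = 59, R_n = 637.2 kN/bolt. φR_n = 0.75 × (2×491.4 + 2×637.2) = 1692.9 kN.
Block shear: shear path 2×[62+1×92] = 2×154 mm, A_gv = 6160, A_nv = 2×(154 − 1.5×35)×20 = 4060 mm²; tension across gage: (80 − 1×35)×20 = 900 mm². R_n = min(0.6×450×4060, 0.6×345×6160) + 1.0×450×900 = min(1096.2, 1275.1) + 405 = 1501.2 kN. φR_n = 0.75 × 1501.2 = 1125.9 kN.
Tension rupture (net): A_n = (293 − 2×35)×20 = 4460 mm² (U = 1.0, A_e = A_n). φR_n = 0.75 × 450 × 4460 = 1505.3 kN.
Tension yield (gross): A_g = 293×20 = 5860 mm². φR_n = 0.90 × 345 × 5860 = 1819.5 kN.
Governing: min(788.9, 1692.9, 1125.9, 1505.3, 1819.5) = 788.9 kN → bolt shear.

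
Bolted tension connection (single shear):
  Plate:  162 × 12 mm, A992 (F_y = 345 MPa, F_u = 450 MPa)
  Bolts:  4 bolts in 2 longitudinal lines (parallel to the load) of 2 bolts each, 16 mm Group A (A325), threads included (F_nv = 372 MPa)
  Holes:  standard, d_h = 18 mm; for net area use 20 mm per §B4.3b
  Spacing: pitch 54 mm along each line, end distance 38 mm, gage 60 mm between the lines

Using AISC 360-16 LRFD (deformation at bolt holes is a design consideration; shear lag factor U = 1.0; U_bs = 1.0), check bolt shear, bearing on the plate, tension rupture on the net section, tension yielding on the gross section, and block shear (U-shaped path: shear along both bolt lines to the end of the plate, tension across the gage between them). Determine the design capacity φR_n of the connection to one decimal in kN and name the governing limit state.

224.4 kN (bolt shear governs)

Bolt shear: A_b = π(16)²/4 = 201.06 mm². φR_n = 0.75 × 372 × 201.06 × 4 × 1 = 224.4 kN.
Bearing (12 mm plate, F_u = 450 MPa): end bolts L_c = 38 − 18/2 = 29, R_n = min(1.2×29×12×450, 2.4×16×12×450) = 187.92 kN/bolt; interior L_c = 54 − 18 = 36, R_n = 207.36 kN/bolt. φR_n = 0.75 × (2×187.92 + 2×207.36) = 592.9 kN.
Tension rupture (net): A_n = (162 − 2×20)×12 = 1464 mm² (U = 1.0, A_e = A_n). φR_n = 0.75 × 450 × 1464 = 494.1 kN.
Tension yield (gross): A_g = 162×12 = 1944 mm². φR_n = 0.90 × 345 × 1944 = 603.6 kN.
Block shear: shear path 2×[38+1×54] = 2×92 mm, A_gv = 2208, A_nv = 2×(92 − 1.5×20)×12 = 1488 mm²; tension across gage: (60 − 1×20)×12 = 480 mm². R_n = min(0.6×450×1488, 0.6×345×2208) + 1.0×450×480 = min(401.76, 457.06) + 216 = 617.76 kN. φR_n = 0.75 × 617.76 = 463.3 kN.
Governing: min(224.4, 592.9, 494.1, 603.6, 463.3) = 224.4 kN → bolt shear.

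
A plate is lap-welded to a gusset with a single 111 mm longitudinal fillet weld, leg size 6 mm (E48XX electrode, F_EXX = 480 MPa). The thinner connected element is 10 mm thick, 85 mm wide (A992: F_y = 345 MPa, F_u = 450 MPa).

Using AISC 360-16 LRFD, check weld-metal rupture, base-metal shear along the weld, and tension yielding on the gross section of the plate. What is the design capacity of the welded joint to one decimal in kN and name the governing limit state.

101.7 kN (weld metal governs)

Weld metal: throat = 0.707×6 = 4.242 mm, L = 111 mm. φR_n = 0.75 × 0.6 × 480 × 4.242 × 111 = 101.7 kN.
Base metal shear (10 mm plate): yield φR_n = 1.0×0.6×345×10×111 = 229.8 kN; rupture φR_n = 0.75×0.6×450×10×111 = 224.8 kN; take 224.8 kN (rupture).
Tension yield (gross): A_g = 85×10 = 850 mm². φR_n = 0.90 × 345 × 850 = 263.9 kN.
Governing: min(101.7, 224.8, 263.9) = 101.7 kN → weld metal.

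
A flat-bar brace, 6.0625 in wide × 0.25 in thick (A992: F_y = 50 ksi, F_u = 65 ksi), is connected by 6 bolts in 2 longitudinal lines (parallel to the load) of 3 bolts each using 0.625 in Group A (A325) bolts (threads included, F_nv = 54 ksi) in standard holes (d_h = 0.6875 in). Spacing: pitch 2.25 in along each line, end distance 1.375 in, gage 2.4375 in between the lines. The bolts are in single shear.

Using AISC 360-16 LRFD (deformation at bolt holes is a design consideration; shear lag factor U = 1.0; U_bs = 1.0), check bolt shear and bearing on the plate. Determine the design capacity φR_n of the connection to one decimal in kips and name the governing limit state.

74.6 kips (bolt shear governs)

Bolt shear: A_b = π(0.625)²/4 = 0.3068 in². φR_n = 0.75 × 54 × 0.3068 × 6 × 1 = 74.6 kips.
Bearing (0.25 in plate, F_u = 65 ksi): end bolts L_c = 1.375 − 0.6875/2 = 1.03125, R_n = min(1.2×1.03125×0.25×65, 2.4×0.625×0.25×65) = 20.109 kips/bolt; interior L_c = 2.25 − 0.6875 = 1.5625, R_n = 24.375 kips/bolt. φR_n = 0.75 × (2×20.109 + 4×24.375) = 103.3 kips.
Governing: min(74.6, 103.3) = 74.6 kips → bolt shear.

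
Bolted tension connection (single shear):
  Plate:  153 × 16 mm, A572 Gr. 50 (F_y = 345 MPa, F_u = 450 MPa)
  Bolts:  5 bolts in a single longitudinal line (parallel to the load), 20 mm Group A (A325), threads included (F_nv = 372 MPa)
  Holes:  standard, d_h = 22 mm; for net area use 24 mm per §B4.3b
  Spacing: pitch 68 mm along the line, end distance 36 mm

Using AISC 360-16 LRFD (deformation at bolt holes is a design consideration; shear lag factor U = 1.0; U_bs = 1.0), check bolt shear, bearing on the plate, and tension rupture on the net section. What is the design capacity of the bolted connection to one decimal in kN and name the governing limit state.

438.3 kN (bolt shear governs)

Bolt shear: A_b = π(20)²/4 = 314.16 mm². φR_n = 0.75 × 372 × 314.16 × 5 × 1 = 438.3 kN.
Bearing (16 mm plate, F_u = 450 MPa): end bolts L_c = 36 − 22/2 = 25, R_n = min(1.2×25×16×450, 2.4×20×16×450) = 216 kN/bolt; interior L_c = 68 − 22 = 46, R_n = 345.6 kN/bolt. φR_n = 0.75 × (1×216 + 4×345.6) = 1198.8 kN.
Tension rupture (net): A_n = (153 − 1×24)×16 = 2064 mm² (U = 1.0, A_e = A_n). φR_n = 0.75 × 450 × 2064 = 696.6 kN.
Governing: min(438.3, 1198.8, 696.6) = 438.3 kN → bolt shear.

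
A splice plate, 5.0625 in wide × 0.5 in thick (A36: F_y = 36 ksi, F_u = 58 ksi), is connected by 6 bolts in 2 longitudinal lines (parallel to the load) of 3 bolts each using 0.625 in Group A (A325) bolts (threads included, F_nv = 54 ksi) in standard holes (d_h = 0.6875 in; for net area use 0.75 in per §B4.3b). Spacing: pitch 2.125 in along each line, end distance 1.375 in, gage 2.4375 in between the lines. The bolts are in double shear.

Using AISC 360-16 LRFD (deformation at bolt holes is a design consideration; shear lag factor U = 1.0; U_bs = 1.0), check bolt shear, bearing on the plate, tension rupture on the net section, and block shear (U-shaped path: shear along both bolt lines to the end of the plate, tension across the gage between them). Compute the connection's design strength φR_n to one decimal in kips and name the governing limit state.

Bolt shear: A_b = π(0.625)²/4 = 0.3068 in². φR_n = 0.75 × 54 × 0.3068 × 6 × 2 = 149.1 kips.
Bearing (0.5 in plate, F_u = 58 ksi): end bolts L_c = 1.375 − 0.6875/2 = 1.03125, R_n = min(1.2×1.03125×0.5×58, 2.4×0.625×0.5×58) = 35.888 kips/bolt; interior L_c = 2.125 − 0.6875 = 1.4375, R_n = 43.5 kips/bolt. φR_n = 0.75 × (2×35.888 + 4×43.5) = 184.3 kips.
Tension rupture (net): A_n = (5.0625 − 2×0.75)×0.5 = 1.7813 in² (U = 1.0, A_e = A_n). φR_n = 0.75 × 58 × 1.7813 = 77.5 kips.
Block shear: shear path 2×[1.375+2×2.125] = 2×5.625 in, A_gv = 5.625, A_nv = 2×(5.625 − 2.5×0.75)×0.5 = 3.75 in²; tension across gage: (2.4375 − 1×0.75)×0.5 = 0.84375 in². R_n = min(0.6×58×3.75, 0.6×36×5.625) + 1.0×58×0.84375 = min(130.5, 121.5) + 48.938 = 170.44 kips. φR_n = 0.75 × 170.44 = 127.8 kips.
Governing: min(149.1, 184.3, 77.5, 127.8) = 77.5 kips → net-section rupture.

77.5 kips (net-section rupture governs)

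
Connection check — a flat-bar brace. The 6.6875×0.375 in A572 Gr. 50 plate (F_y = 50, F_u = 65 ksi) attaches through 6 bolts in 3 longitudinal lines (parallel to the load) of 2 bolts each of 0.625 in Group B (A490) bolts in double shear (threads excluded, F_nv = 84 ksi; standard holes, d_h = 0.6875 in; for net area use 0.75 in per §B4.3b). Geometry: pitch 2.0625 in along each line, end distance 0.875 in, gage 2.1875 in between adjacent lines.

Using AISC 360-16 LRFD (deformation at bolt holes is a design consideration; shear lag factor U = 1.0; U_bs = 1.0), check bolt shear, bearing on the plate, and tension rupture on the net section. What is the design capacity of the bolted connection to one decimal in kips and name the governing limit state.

Bolt shear: A_b = π(0.625)²/4 = 0.3068 in². φR_n = 0.75 × 84 × 0.3068 × 6 × 2 = 231.9 kips.
Bearing (0.375 in plate, F_u = 65 ksi): end bolts L_c = 0.875 − 0.6875/2 = 0.53125, R_n = min(1.2×0.53125×0.375×65, 2.4×0.625×0.375×65) = 15.539 kips/bolt; interior L_c = 2.0625 − 0.6875 = 1.375, R_n = 36.563 kips/bolt. φR_n = 0.75 × (3×15.539 + 3×36.563) = 117.2 kips.
Tension rupture (net): A_n = (6.6875 − 3×0.75)×0.375 = 1.6641 in² (U = 1.0, A_e = A_n). φR_n = 0.75 × 65 × 1.6641 = 81.1 kips.
Governing: min(231.9, 117.2, 81.1) = 81.1 kips → net-section rupture.

81.1 kips (net-section rupture governs)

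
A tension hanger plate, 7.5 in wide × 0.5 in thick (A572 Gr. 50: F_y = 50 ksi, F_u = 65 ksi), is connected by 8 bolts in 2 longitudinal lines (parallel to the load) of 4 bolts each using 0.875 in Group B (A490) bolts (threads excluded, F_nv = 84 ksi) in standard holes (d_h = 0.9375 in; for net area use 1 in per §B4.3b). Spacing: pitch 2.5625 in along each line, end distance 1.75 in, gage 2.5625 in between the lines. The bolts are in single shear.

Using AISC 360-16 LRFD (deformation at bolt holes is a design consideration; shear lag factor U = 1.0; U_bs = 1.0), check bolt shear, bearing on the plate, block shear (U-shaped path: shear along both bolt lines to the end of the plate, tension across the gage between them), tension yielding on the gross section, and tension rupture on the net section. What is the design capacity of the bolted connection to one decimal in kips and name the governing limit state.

134.1 kips (net-section rupture governs)

Bolt shear: A_b = π(0.875)²/4 = 0.60132 in². φR_n = 0.75 × 84 × 0.60132 × 8 × 1 = 303.1 kips.
Bearing (0.5 in plate, F_u = 65 ksi): end bolts L_c = 1.75 − 0.9375/2 = 1.28125, R_n = min(1.2×1.28125×0.5×65, 2.4×0.875×0.5×65) = 49.969 kips/bolt; interior L_c = 2.5625 − 0.9375 = 1.625, R_n = 63.375 kips/bolt. φR_n = 0.75 × (2×49.969 + 6×63.375) = 360.1 kips.
Block shear: shear path 2×[1.75+3×2.5625] = 2×9.4375 in, A_gv = 9.4375, A_nv = 2×(9.4375 − 3.5×1)×0.5 = 5.9375 in²; tension across gage: (2.5625 − 1×1)×0.5 = 0.78125 in². R_n = min(0.6×65×5.9375, 0.6×50×9.4375) + 1.0×65×0.78125 = min(231.56, 283.13) + 50.781 = 282.34 kips. φR_n = 0.75 × 282.34 = 211.8 kips.
Tension yield (gross): A_g = 7.5×0.5 = 3.75 in². φR_n = 0.90 × 50 × 3.75 = 168.8 kips.
Tension rupture (net): A_n = (7.5 − 2×1)×0.5 = 2.75 in² (U = 1.0, A_e = A_n). φR_n = 0.75 × 65 × 2.75 = 134.1 kips.
Governing: min(303.1, 360.1, 211.8, 168.8, 134.1) = 134.1 kips → net-section rupture.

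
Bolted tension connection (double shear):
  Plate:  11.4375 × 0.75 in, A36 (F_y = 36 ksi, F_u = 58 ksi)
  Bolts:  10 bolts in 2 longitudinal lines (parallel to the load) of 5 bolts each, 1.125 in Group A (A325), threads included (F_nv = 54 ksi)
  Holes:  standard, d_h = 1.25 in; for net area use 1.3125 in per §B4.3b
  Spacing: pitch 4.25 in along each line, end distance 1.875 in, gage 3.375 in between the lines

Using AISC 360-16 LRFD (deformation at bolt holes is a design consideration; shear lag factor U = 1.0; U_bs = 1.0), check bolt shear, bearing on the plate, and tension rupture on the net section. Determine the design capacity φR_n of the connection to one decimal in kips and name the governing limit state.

Bolt shear: A_b = π(1.125)²/4 = 0.99402 in². φR_n = 0.75 × 54 × 0.99402 × 10 × 2 = 805.2 kips.
Bearing (0.75 in plate, F_u = 58 ksi): end bolts L_c = 1.875 − 1.25/2 = 1.25, R_n = min(1.2×1.25×0.75×58, 2.4×1.125×0.75×58) = 65.25 kips/bolt; interior L_c = 4.25 − 1.25 = 3, R_n = 117.45 kips/bolt. φR_n = 0.75 × (2×65.25 + 8×117.45) = 802.6 kips.
Tension rupture (net): A_n = (11.4375 − 2×1.3125)×0.75 = 6.6094 in² (U = 1.0, A_e = A_n). φR_n = 0.75 × 58 × 6.6094 = 287.5 kips.
Governing: min(805.2, 802.6, 287.5) = 287.5 kips → net-section rupture.

287.5 kips (net-section rupture governs)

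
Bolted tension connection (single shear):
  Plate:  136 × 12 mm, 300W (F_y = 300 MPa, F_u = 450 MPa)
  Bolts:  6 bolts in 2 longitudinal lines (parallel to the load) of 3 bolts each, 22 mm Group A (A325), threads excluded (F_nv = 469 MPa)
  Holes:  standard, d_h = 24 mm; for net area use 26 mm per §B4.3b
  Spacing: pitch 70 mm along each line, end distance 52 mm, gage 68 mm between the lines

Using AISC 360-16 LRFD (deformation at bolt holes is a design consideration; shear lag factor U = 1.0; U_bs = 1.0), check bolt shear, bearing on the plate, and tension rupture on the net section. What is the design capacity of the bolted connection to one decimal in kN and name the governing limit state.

340.2 kN (net-section rupture governs)

Bolt shear: A_b = π(22)²/4 = 380.13 mm². φR_n = 0.75 × 469 × 380.13 × 6 × 1 = 802.3 kN.
Bearing (12 mm plate, F_u = 450 MPa): end bolts L_c = 52 − 24/2 = 40, R_n = min(1.2×40×12×450, 2.4×22×12×450) = 259.2 kN/bolt; interior L_c = 70 − 24 = 46, R_n = 285.12 kN/bolt. φR_n = 0.75 × (2×259.2 + 4×285.12) = 1244.2 kN.
Tension rupture (net): A_n = (136 − 2×26)×12 = 1008 mm² (U = 1.0, A_e = A_n). φR_n = 0.75 × 450 × 1008 = 340.2 kN.
Governing: min(802.3, 1244.2, 340.2) = 340.2 kN → net-section rupture.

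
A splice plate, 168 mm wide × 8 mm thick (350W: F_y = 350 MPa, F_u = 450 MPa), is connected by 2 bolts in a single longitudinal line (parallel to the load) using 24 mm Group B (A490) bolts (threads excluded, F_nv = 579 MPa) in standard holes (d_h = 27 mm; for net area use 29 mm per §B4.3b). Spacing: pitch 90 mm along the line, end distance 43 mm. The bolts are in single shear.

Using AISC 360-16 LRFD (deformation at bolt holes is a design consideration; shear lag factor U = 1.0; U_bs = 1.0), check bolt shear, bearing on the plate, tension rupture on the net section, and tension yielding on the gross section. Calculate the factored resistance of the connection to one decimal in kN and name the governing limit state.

251.1 kN (bearing governs)

Bolt shear: A_b = π(24)²/4 = 452.39 mm². φR_n = 0.75 × 579 × 452.39 × 2 × 1 = 392.9 kN.
Bearing (8 mm plate, F_u = 450 MPa): end bolts L_c = 43 − 27/2 = 29.5, R_n = min(1.2×29.5×8×450, 2.4×24×8×450) = 127.44 kN/bolt; interior L_c = 90 − 27 = 63, R_n = 207.36 kN/bolt. φR_n = 0.75 × (1×127.44 + 1×207.36) = 251.1 kN.
Tension rupture (net): A_n = (168 − 1×29)×8 = 1112 mm² (U = 1.0, A_e = A_n). φR_n = 0.75 × 450 × 1112 = 375.3 kN.
Tension yield (gross): A_g = 168×8 = 1344 mm². φR_n = 0.90 × 350 × 1344 = 423.4 kN.
Governing: min(392.9, 251.1, 375.3, 423.4) = 251.1 kN → bearing.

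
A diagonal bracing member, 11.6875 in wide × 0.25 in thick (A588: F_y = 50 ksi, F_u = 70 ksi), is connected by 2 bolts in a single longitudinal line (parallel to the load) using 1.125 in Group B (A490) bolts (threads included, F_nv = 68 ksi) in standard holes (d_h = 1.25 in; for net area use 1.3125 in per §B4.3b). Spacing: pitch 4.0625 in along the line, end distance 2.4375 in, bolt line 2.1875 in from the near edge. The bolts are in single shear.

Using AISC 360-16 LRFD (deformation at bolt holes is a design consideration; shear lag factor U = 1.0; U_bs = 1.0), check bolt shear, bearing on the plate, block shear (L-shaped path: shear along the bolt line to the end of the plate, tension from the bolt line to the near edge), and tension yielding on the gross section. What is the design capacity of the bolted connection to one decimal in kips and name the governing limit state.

Bolt shear: A_b = π(1.125)²/4 = 0.99402 in². φR_n = 0.75 × 68 × 0.99402 × 2 × 1 = 101.4 kips.
Bearing (0.25 in plate, F_u = 70 ksi): end bolts L_c = 2.4375 − 1.25/2 = 1.8125, R_n = min(1.2×1.8125×0.25×70, 2.4×1.125×0.25×70) = 38.063 kips/bolt; interior L_c = 4.0625 − 1.25 = 2.8125, R_n = 47.25 kips/bolt. φR_n = 0.75 × (1×38.063 + 1×47.25) = 64.0 kips.
Block shear: shear path 1×[2.4375+1×4.0625] = 1×6.5 in, A_gv = 1.625, A_nv = 1×(6.5 − 1.5×1.3125)×0.25 = 1.1328 in²; tension to near edge: (2.1875 − 0.5×1.3125)×0.25 = 0.38281 in². R_n = min(0.6×70×1.1328, 0.6×50×1.625) + 1.0×70×0.38281 = min(47.578, 48.75) + 26.797 = 74.375 kips. φR_n = 0.75 × 74.375 = 55.8 kips.
Tension yield (gross): A_g = 11.6875×0.25 = 2.9219 in². φR_n = 0.90 × 50 × 2.9219 = 131.5 kips.
Governing: min(101.4, 64.0, 55.8, 131.5) = 55.8 kips → block shear.

55.8 kips (block shear governs)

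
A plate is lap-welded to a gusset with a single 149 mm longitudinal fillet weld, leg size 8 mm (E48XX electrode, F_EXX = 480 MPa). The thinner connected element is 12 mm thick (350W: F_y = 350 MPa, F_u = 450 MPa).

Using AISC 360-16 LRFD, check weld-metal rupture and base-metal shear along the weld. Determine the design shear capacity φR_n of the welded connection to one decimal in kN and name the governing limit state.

Weld metal: throat = 0.707×8 = 5.656 mm, L = 149 mm. φR_n = 0.75 × 0.6 × 480 × 5.656 × 149 = 182.0 kN.
Base metal shear (12 mm plate): yield φR_n = 1.0×0.6×350×12×149 = 375.5 kN; rupture φR_n = 0.75×0.6×450×12×149 = 362.1 kN; take 362.1 kN (rupture).
Governing: min(182.0, 362.1) = 182.0 kN → weld metal.

182.0 kN (weld metal governs)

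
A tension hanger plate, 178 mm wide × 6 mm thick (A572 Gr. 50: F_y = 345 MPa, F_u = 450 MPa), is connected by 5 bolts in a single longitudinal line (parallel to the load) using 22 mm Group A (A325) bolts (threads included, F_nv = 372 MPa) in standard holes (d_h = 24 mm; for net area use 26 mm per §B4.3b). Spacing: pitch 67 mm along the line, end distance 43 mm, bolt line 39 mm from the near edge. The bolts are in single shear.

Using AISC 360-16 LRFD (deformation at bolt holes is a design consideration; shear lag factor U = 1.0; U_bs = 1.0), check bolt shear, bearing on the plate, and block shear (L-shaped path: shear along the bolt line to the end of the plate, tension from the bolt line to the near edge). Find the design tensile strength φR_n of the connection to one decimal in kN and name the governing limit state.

Bolt shear: A_b = π(22)²/4 = 380.13 mm². φR_n = 0.75 × 372 × 380.13 × 5 × 1 = 530.3 kN.
Bearing (6 mm plate, F_u = 450 MPa): end bolts L_c = 43 − 24/2 = 31, R_n = min(1.2×31×6×450, 2.4×22×6×450) = 100.44 kN/bolt; interior L_c = 67 − 24 = 43, R_n = 139.32 kN/bolt. φR_n = 0.75 × (1×100.44 + 4×139.32) = 493.3 kN.
Block shear: shear path 1×[43+4×67] = 1×311 mm, A_gv = 1866, A_nv = 1×(311 − 4.5×26)×6 = 1164 mm²; tension to near edge: (39 − 0.5×26)×6 = 156 mm². R_n = min(0.6×450×1164, 0.6×345×1866) + 1.0×450×156 = min(314.28, 386.26) + 70.2 = 384.48 kN. φR_n = 0.75 × 384.48 = 288.4 kN.
Governing: min(530.3, 493.3, 288.4) = 288.4 kN → block shear.

288.4 kN (block shear governs)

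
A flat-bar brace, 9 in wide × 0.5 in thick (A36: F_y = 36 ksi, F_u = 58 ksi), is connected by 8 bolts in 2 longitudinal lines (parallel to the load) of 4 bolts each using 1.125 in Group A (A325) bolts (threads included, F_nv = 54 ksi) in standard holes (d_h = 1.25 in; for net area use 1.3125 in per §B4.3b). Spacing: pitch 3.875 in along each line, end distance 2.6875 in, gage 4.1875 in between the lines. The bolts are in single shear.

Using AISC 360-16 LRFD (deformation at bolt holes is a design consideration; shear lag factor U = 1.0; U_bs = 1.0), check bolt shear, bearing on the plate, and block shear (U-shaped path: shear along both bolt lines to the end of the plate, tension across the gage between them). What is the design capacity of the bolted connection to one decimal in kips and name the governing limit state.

294.4 kips (block shear governs)

Bolt shear: A_b = π(1.125)²/4 = 0.99402 in². φR_n = 0.75 × 54 × 0.99402 × 8 × 1 = 322.1 kips.
Bearing (0.5 in plate, F_u = 58 ksi): end bolts L_c = 2.6875 − 1.25/2 = 2.0625, R_n = min(1.2×2.0625×0.5×58, 2.4×1.125×0.5×58) = 71.775 kips/bolt; interior L_c = 3.875 − 1.25 = 2.625, R_n = 78.3 kips/bolt. φR_n = 0.75 × (2×71.775 + 6×78.3) = 460.0 kips.
Block shear: shear path 2×[2.6875+3×3.875] = 2×14.3125 in, A_gv = 14.313, A_nv = 2×(14.3125 − 3.5×1.3125)×0.5 = 9.7188 in²; tension across gage: (4.1875 − 1×1.3125)×0.5 = 1.4375 in². R_n = min(0.6×58×9.7188, 0.6×36×14.313) + 1.0×58×1.4375 = min(338.21, 309.16) + 83.375 = 392.54 kips. φR_n = 0.75 × 392.54 = 294.4 kips.
Governing: min(322.1, 460.0, 294.4) = 294.4 kips → block shear.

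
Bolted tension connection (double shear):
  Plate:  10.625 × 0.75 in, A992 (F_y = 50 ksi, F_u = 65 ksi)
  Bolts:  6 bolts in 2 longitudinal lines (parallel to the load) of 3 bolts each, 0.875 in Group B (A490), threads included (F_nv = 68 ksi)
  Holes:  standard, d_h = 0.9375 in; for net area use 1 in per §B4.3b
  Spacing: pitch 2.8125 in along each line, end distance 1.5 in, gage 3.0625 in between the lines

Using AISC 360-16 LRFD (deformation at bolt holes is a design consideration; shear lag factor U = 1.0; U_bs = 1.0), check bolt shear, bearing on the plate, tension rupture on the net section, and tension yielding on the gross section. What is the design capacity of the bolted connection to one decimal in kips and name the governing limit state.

Bolt shear: A_b = π(0.875)²/4 = 0.60132 in². φR_n = 0.75 × 68 × 0.60132 × 6 × 2 = 368.0 kips.
Bearing (0.75 in plate, F_u = 65 ksi): end bolts L_c = 1.5 − 0.9375/2 = 1.03125, R_n = min(1.2×1.03125×0.75×65, 2.4×0.875×0.75×65) = 60.328 kips/bolt; interior L_c = 2.8125 − 0.9375 = 1.875, R_n = 102.38 kips/bolt. φR_n = 0.75 × (2×60.328 + 4×102.38) = 397.6 kips.
Tension rupture (net): A_n = (10.625 − 2×1)×0.75 = 6.4688 in² (U = 1.0, A_e = A_n). φR_n = 0.75 × 65 × 6.4688 = 315.4 kips.
Tension yield (gross): A_g = 10.625×0.75 = 7.9688 in². φR_n = 0.90 × 50 × 7.9688 = 358.6 kips.
Governing: min(368.0, 397.6, 315.4, 358.6) = 315.4 kips → net-section rupture.

315.4 kips (net-section rupture governs)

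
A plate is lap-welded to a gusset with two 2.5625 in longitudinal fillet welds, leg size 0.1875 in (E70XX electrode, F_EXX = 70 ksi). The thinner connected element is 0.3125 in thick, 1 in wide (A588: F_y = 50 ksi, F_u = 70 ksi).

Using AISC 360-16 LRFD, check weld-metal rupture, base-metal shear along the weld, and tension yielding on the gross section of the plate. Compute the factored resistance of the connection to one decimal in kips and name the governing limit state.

Weld metal: throat = 0.707×0.1875 = 0.13256 in, L = 2×2.5625 = 5.125 in. φR_n = 0.75 × 0.6 × 70 × 0.13256 × 5.125 = 21.4 kips.
Base metal shear (0.3125 in plate): yield φR_n = 1.0×0.6×50×0.3125×5.125 = 48.0 kips; rupture φR_n = 0.75×0.6×70×0.3125×5.125 = 50.4 kips; take 48.0 kips (yield).
Tension yield (gross): A_g = 1×0.3125 = 0.3125 in². φR_n = 0.90 × 50 × 0.3125 = 14.1 kips.
Governing: min(21.4, 48.0, 14.1) = 14.1 kips → gross-section yield.

14.1 kips (gross-section yield governs)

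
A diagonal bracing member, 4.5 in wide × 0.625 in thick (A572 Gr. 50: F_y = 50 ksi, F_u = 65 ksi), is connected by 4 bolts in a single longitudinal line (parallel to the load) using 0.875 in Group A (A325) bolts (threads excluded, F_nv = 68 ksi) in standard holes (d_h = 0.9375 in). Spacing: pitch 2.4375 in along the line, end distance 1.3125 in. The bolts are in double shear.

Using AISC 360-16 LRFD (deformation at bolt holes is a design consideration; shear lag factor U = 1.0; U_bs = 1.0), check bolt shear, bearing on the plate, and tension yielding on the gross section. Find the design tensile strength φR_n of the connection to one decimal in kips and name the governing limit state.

126.6 kips (gross-section yield governs)

Bolt shear: A_b = π(0.875)²/4 = 0.60132 in². φR_n = 0.75 × 68 × 0.60132 × 4 × 2 = 245.3 kips.
Bearing (0.625 in plate, F_u = 65 ksi): end bolts L_c = 1.3125 − 0.9375/2 = 0.84375, R_n = min(1.2×0.84375×0.625×65, 2.4×0.875×0.625×65) = 41.133 kips/bolt; interior L_c = 2.4375 − 0.9375 = 1.5, R_n = 73.125 kips/bolt. φR_n = 0.75 × (1×41.133 + 3×73.125) = 195.4 kips.
Tension yield (gross): A_g = 4.5×0.625 = 2.8125 in². φR_n = 0.90 × 50 × 2.8125 = 126.6 kips.
Governing: min(245.3, 195.4, 126.6) = 126.6 kips → gross-section yield.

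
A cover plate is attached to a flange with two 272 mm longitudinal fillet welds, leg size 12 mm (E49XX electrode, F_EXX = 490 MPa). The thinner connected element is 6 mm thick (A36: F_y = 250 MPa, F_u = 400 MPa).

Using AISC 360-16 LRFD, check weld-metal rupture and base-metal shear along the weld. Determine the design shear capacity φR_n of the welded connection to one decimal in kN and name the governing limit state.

Weld metal: throat = 0.707×12 = 8.484 mm, L = 2×272 = 544 mm. φR_n = 0.75 × 0.6 × 490 × 8.484 × 544 = 1017.7 kN.
Base metal shear (6 mm plate): yield φR_n = 1.0×0.6×250×6×544 = 489.6 kN; rupture φR_n = 0.75×0.6×400×6×544 = 587.5 kN; take 489.6 kN (yield).
Governing: min(1017.7, 489.6) = 489.6 kN → base-metal shear.

489.6 kN (base-metal shear governs)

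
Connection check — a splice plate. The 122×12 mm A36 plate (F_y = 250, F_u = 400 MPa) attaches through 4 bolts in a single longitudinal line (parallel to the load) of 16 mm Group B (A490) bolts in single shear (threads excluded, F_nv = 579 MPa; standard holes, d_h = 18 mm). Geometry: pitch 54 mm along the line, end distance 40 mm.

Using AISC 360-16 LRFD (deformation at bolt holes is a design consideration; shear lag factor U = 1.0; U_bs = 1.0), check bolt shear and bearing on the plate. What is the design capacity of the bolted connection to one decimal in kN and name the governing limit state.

Bolt shear: A_b = π(16)²/4 = 201.06 mm². φR_n = 0.75 × 579 × 201.06 × 4 × 1 = 349.2 kN.
Bearing (12 mm plate, F_u = 400 MPa): end bolts L_c = 40 − 18/2 = 31, R_n = min(1.2×31×12×400, 2.4×16×12×400) = 178.56 kN/bolt; interior L_c = 54 − 18 = 36, R_n = 184.32 kN/bolt. φR_n = 0.75 × (1×178.56 + 3×184.32) = 548.6 kN.
Governing: min(349.2, 548.6) = 349.2 kN → bolt shear.

349.2 kN (bolt shear governs)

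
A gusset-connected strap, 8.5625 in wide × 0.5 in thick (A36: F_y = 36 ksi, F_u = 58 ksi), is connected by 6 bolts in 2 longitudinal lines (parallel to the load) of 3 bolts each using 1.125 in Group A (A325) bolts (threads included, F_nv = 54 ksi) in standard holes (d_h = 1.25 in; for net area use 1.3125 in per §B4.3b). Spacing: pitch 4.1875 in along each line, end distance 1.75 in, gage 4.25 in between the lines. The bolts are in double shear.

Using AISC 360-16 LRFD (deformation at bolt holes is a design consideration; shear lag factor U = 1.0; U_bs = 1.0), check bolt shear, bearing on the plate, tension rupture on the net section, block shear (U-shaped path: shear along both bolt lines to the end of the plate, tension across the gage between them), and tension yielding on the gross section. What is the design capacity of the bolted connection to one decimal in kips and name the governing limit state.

129.1 kips (net-section rupture governs)

Bolt shear: A_b = π(1.125)²/4 = 0.99402 in². φR_n = 0.75 × 54 × 0.99402 × 6 × 2 = 483.1 kips.
Bearing (0.5 in plate, F_u = 58 ksi): end bolts L_c = 1.75 − 1.25/2 = 1.125, R_n = min(1.2×1.125×0.5×58, 2.4×1.125×0.5×58) = 39.15 kips/bolt; interior L_c = 4.1875 − 1.25 = 2.9375, R_n = 78.3 kips/bolt. φR_n = 0.75 × (2×39.15 + 4×78.3) = 293.6 kips.
Tension rupture (net): A_n = (8.5625 − 2×1.3125)×0.5 = 2.9688 in² (U = 1.0, A_e = A_n). φR_n = 0.75 × 58 × 2.9688 = 129.1 kips.
Block shear: shear path 2×[1.75+2×4.1875] = 2×10.125 in, A_gv = 10.125, A_nv = 2×(10.125 − 2.5×1.3125)×0.5 = 6.8438 in²; tension across gage: (4.25 − 1×1.3125)×0.5 = 1.4688 in². R_n = min(0.6×58×6.8438, 0.6×36×10.125) + 1.0×58×1.4688 = min(238.16, 218.7) + 85.19 = 303.89 kips. φR_n = 0.75 × 303.89 = 227.9 kips.
Tension yield (gross): A_g = 8.5625×0.5 = 4.2813 in². φR_n = 0.90 × 36 × 4.2813 = 138.7 kips.
Governing: min(483.1, 293.6, 129.1, 227.9, 138.7) = 129.1 kips → net-section rupture.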